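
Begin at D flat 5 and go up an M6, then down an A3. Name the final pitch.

Db5 up a major sixth → Bb5 (9 semitones).
Bb5 down an augmented third → Gbb5 (5 semitones).

G double-flat 5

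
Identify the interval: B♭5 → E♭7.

perfect 11th

B to E spans four letter names (B-C-D-E), plus an octave: an eleventh.
The perfect eleventh spans 17 semitones, and Bb5 to Eb7 is exactly 17 semitones — so this is a perfect eleventh.
(Equivalently, a compound perfect fourth: a perfect fourth plus an octave.)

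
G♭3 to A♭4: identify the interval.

G to A spans two letter names (G-A), plus an octave: a ninth.
Counting semitones, Gb3→Ab4 is 14, which is the major ninth.
(Equivalently, a compound major second: a major second plus an octave.)

major ninth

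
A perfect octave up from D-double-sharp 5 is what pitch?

The letter stays D (same as the start), shifted an octave up.
A perfect octave spans 12 semitones, so from D##5 the target pitch is D##6.

D-double-sharp 6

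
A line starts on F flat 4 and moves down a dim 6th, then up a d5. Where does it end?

A diminished sixth down from Fb4 is A3.
A diminished fifth up from A3 is Eb4.

E flat 4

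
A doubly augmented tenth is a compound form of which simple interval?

AA3

Take out an octave (7 from the number): 10 − 7 = 3.
So a doubly augmented tenth is an octave plus a doubly augmented third. The quality is unchanged.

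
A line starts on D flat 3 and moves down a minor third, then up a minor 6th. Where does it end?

G flat 3

A minor third down from Db3 is Bb2.
Bb2 up a minor sixth → Gb3 (8 semitones).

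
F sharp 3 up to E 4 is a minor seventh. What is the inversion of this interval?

major second

Interval numbers invert to sum to nine: 7 + 2 = 9, so a seventh inverts to a second.
The quality also flips — minor becomes major — giving a major second.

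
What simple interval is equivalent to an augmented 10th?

Take out an octave (7 from the number): 10 − 7 = 3.
So an augmented tenth is an octave plus an augmented third. The quality is unchanged.

augmented third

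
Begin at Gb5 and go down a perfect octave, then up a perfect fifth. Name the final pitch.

A perfect octave down from Gb5 is Gb4.
Gb4 up a perfect fifth → Db5 (7 semitones).

Db5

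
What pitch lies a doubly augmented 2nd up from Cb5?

Two letter names up from C: D.
A doubly augmented second is 4 semitones; 4 semitones up from Cb5 gives D#5.

D#5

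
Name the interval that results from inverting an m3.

The rule of nine gives the new number: 9 − 3 = 6, so a third becomes a sixth.
The quality also flips — minor becomes major — giving a major sixth.

M6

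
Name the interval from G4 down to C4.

perfect fifth

Descending from G4 to C4 is the same interval as ascending C4 to G4.
C to G spans five letter names (C-D-E-F-G): a fifth.
The perfect fifth spans 7 semitones, and C4 to G4 is exactly 7 semitones — so this is a perfect fifth.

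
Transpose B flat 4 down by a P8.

B flat 3

An octave keeps the letter name B, an octave down from B.
Moving 12 semitones down from Bb4 (the size of a perfect octave) reaches Bb3.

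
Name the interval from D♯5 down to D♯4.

perfect octave

Descending from D#5 to D#4 is the same interval as ascending D#4 to D#5.
D to D is the same letter name, plus an octave: an octave.
The perfect octave spans 12 semitones, and D#4 to D#5 is exactly 12 semitones — so this is a perfect octave.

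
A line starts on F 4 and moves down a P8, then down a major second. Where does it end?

E flat 3

A perfect octave down from F4 is F3.
F3 down a major second → Eb3 (2 semitones).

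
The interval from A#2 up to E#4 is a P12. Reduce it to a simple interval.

Subtracting seven from the interval number removes an octave: 12 − 7 = 5.
That makes a perfect twelfth a compound perfect fifth — an octave plus a perfect fifth.

P5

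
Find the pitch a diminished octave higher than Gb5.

The letter stays G (same as the start), shifted an octave up.
A diminished octave is 11 semitones; 11 semitones up from Gb5 gives Gbb6.

Gbb6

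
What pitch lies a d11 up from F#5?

The eleventh's letter: F up four letter names plus an octave → B.
A diminished eleventh is 16 semitones; 16 semitones up from F#5 gives Bb6.

Bb6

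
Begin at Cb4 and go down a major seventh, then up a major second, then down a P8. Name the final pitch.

Down a major seventh from Cb4: Dbb3 (11 semitones down).
A major second up from Dbb3 is Ebb3.
A perfect octave down from Ebb3 is Ebb2.

Ebb2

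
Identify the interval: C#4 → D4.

C to D spans two letter names (C-D), so the interval is some kind of second.
At 1 semitone, C#4→D4 falls one short of a major second: minor.

minor second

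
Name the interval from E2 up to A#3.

A11

E to A spans four letter names (E-F-G-A), plus an octave: an eleventh.
A perfect eleventh would be 17 semitones; E2 to A#3 is 18, one semitone wider, so the interval is augmented.
(Equivalently, a compound augmented fourth: an augmented fourth plus an octave.)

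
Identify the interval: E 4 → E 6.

E to E is the same letter name, plus 2 octaves: a fifteenth.
Counting semitones, E4→E6 is 24, which is the perfect fifteenth.
(Equivalently, a compound perfect octave: a perfect octave plus an octave.)

perfect 15th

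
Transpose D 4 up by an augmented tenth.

F-double-sharp 5

The tenth's letter: D up three letter names plus an octave → F.
Moving 17 semitones up from D4 (the size of an augmented tenth) reaches F##5.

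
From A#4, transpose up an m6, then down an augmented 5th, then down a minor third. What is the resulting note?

G4

A minor sixth up from A#4 is F#5.
An augmented fifth down from F#5 is Bb4.
Down a minor third from Bb4: G4 (3 semitones down).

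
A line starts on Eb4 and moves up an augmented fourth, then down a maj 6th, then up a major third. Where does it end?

E4

An augmented fourth up from Eb4 is A4.
A4 down a major sixth → C4 (9 semitones).
Up a major third from C4: E4 (4 semitones up).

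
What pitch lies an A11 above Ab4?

D6

Counting four letter names plus an octave up from A lands on D.
Moving 18 semitones up from Ab4 (the size of an augmented eleventh) reaches D6.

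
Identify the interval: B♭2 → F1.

Descending from Bb2 to F1 is the same interval as ascending F1 to Bb2.
F to B spans four letter names (F-G-A-B), plus an octave, so the interval is some kind of eleventh.
Counting semitones, F1→Bb2 is 17, which is the perfect eleventh.
(Equivalently, a compound perfect fourth: a perfect fourth plus an octave.)

perfect eleventh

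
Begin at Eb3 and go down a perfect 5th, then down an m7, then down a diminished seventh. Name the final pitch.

C#1

A perfect fifth down from Eb3 is Ab2.
Ab2 down a minor seventh → Bb1 (10 semitones).
A diminished seventh down from Bb1 is C#1.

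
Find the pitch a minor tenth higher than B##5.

D##7

Three letters up from B (plus an octave) reaches D.
Moving 15 semitones up from B##5 (the size of a minor tenth) reaches D##7.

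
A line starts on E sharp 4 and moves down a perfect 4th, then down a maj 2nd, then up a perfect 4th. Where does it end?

D sharp 4

E#4 down a perfect fourth → B#3 (5 semitones).
Down a major second from B#3: A#3 (2 semitones down).
A#3 up a perfect fourth → D#4 (5 semitones).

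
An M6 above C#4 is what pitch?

A#4

Six letter names up from C: A.
Moving 9 semitones up from C#4 (the size of a major sixth) reaches A#4.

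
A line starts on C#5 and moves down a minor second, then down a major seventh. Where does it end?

Down a minor second from C#5: B#4 (1 semitone down).
A major seventh down from B#4 is C#4.

C#4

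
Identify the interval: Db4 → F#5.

D to F spans three letter names (D-E-F), plus an octave: a tenth.
The major tenth is 16 semitones; here we have 17, one semitone wider: augmented.
(Equivalently, a compound augmented third: an augmented third plus an octave.)

augmented tenth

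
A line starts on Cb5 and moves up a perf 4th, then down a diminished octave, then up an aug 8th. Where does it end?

Cb5 up a perfect fourth → Fb5 (5 semitones).
Fb5 down a diminished octave → F4 (11 semitones).
Up an augmented octave from F4: F#5 (13 semitones up).

F#5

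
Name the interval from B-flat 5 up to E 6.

B to E spans four letter names (B-C-D-E), so the interval is some kind of fourth.
The perfect fourth is 5 semitones; here we have 6, one semitone wider: augmented.

augmented fourth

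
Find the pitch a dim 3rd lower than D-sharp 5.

B-double-sharp 4

Three letter names down from D: B.
A diminished third spans 2 semitones, so from D#5 the target pitch is B##4.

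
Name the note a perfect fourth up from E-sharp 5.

A-sharp 5

The fourth takes the letter from E up to A.
Moving 5 semitones up from E#5 (the size of a perfect fourth) reaches A#5.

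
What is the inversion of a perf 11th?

perfect 5th

First reduce the compound perfect eleventh to its simple form, a perfect fourth.
The rule of nine gives the new number: 9 − 4 = 5, so a fourth becomes a fifth.
The quality also flips — perfect stays perfect — giving a perfect fifth.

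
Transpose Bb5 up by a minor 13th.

Gb7

Six letters up from B (plus an octave) reaches G.
A minor thirteenth spans 20 semitones, so from Bb5 the target pitch is Gb7.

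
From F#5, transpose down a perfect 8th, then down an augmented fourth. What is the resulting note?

F#5 down a perfect octave → F#4 (12 semitones).
An augmented fourth down from F#4 is C4.

C4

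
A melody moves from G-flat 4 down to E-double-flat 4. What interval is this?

major third

Descending from Gb4 to Ebb4 is the same interval as ascending Ebb4 to Gb4.
E to G spans three letter names (E-F-G) — that makes it a third of some quality.
Ebb4 to Gb4 is 4 semitones, matching the major third exactly, so the quality is major.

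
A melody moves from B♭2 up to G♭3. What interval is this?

minor 6th

B to G spans six letter names (B-C-D-E-F-G), so the interval is some kind of sixth.
A major sixth would be 9 semitones, but Bb2 to Gb3 is 8 — one semitone narrower, making it a minor sixth.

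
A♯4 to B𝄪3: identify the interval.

diminished 7th

Descending from A#4 to B##3 is the same interval as ascending B##3 to A#4.
B to A spans seven letter names (B-C-D-E-F-G-A): a seventh.
A major seventh would be 11 semitones; B##3 to A#4 is 9, two semitones narrower, so the interval is diminished.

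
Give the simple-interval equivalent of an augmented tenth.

Subtracting seven from the interval number removes an octave: 10 − 7 = 3.
So an augmented tenth is an octave plus an augmented third. The quality is unchanged.

A3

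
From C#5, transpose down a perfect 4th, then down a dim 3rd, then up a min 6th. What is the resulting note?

C##5

C#5 down a perfect fourth → G#4 (5 semitones).
A diminished third down from G#4 is E##4.
E##4 up a minor sixth → C##5 (8 semitones).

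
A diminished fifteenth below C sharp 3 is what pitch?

For a fifteenth the letter name doesn't change: still C, two octaves down.
A diminished fifteenth is 23 semitones; 23 semitones down from C#3 gives C##1.

C double-sharp 1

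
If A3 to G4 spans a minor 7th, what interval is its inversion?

The rule of nine gives the new number: 9 − 7 = 2, so a seventh becomes a second.
The quality also flips — minor becomes major — giving a major second.

major second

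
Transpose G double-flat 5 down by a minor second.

The second takes the letter from G down to F.
Moving 1 semitone down from Gbb5 (the size of a minor second) reaches Fb5.

F flat 5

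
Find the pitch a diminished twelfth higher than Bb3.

The twelfth's letter: B up five letter names plus an octave → F.
Moving 18 semitones up from Bb3 (the size of a diminished twelfth) reaches Fb5.

Fb5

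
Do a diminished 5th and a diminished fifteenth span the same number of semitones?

A diminished fifth is 6 semitones but a diminished fifteenth is 23 semitones — different sizes.

No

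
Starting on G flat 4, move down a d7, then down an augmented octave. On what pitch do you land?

A diminished seventh down from Gb4 is A3.
An augmented octave down from A3 is Ab2.

A flat 2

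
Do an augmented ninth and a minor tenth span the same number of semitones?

Yes

An augmented ninth = 15 semitones = a minor tenth; enharmonically equal.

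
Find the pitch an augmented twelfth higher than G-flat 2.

D 4

Counting five letter names plus an octave up from G lands on D.
An augmented twelfth is 20 semitones; 20 semitones up from Gb2 gives D4.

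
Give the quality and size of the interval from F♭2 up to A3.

augmented 10th

F to A spans three letter names (F-G-A), plus an octave, so the interval is some kind of tenth.
Fb2 to A3 spans 17 semitones — one semitone wider than the major tenth (16) — giving an augmented tenth.
(Equivalently, a compound augmented third: an augmented third plus an octave.)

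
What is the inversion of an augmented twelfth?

First reduce the compound augmented twelfth to its simple form, an augmented fifth.
Interval numbers invert to sum to nine: 5 + 4 = 9, so a fifth inverts to a fourth.
And augmented becomes diminished under inversion, so we get a diminished fourth.

diminished 4th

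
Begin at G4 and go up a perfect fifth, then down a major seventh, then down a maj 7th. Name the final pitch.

Fb3

Up a perfect fifth from G4: D5 (7 semitones up).
D5 down a major seventh → Eb4 (11 semitones).
Eb4 down a major seventh → Fb3 (11 semitones).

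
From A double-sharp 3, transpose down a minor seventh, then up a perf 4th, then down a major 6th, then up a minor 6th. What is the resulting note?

E sharp 3

Down a minor seventh from A##3: B##2 (10 semitones down).
A perfect fourth up from B##2 is E##3.
E##3 down a major sixth → G##2 (9 semitones).
A minor sixth up from G##2 is E#3.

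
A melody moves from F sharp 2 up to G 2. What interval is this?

m2

F to G spans two letter names (F-G): a second.
At 1 semitone, F#2→G2 falls one short of a major second: minor.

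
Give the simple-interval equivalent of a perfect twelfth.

P5

Take out an octave (7 from the number): 12 − 7 = 5.
That makes a perfect twelfth a compound perfect fifth — an octave plus a perfect fifth.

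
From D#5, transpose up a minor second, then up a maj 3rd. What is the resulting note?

Up a minor second from D#5: E5 (1 semitone up).
E5 up a major third → G#5 (4 semitones).

G#5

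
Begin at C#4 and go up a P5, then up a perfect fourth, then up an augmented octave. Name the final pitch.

A perfect fifth up from C#4 is G#4.
Up a perfect fourth from G#4: C#5 (5 semitones up).
An augmented octave up from C#5 is C##6.

C##6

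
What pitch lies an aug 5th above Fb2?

The fifth takes the letter from F up to C.
An augmented fifth spans 8 semitones, so from Fb2 the target pitch is C3.

C3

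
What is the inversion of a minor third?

major 6th

Interval numbers invert to sum to nine: 3 + 6 = 9, so a third inverts to a sixth.
The quality also flips — minor becomes major — giving a major sixth.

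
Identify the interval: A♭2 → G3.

A to G spans seven letter names (A-B-C-D-E-F-G) — that makes it a seventh of some quality.
The major seventh spans 11 semitones, and Ab2 to G3 is exactly 11 semitones — so this is a major seventh.

major seventh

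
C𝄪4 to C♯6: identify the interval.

diminished 15th

C to C is the same letter name, plus 2 octaves — that makes it a fifteenth of some quality.
C##4 to C#6 spans 23 semitones — one semitone narrower than the perfect fifteenth (24) — giving a diminished fifteenth.
(Equivalently, a compound diminished octave: a diminished octave plus an octave.)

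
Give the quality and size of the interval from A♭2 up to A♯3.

doubly augmented octave

A to A is the same letter name, plus an octave: an octave.
Ab2 to A#3 spans 14 semitones — two semitones wider than the perfect octave (12) — giving a doubly augmented octave.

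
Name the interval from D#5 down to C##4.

Descending from D#5 to C##4 is the same interval as ascending C##4 to D#5.
C to D spans two letter names (C-D), plus an octave: a ninth.
C##4 to D#5 is 13 semitones, a half step short of the major ninth (14), so this is minor.
(Equivalently, a compound minor second: a minor second plus an octave.)

minor ninth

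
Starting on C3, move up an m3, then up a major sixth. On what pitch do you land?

C3 up a minor third → Eb3 (3 semitones).
Eb3 up a major sixth → C4 (9 semitones).

C4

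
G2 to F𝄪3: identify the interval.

G to F spans seven letter names (G-A-B-C-D-E-F) — that makes it a seventh of some quality.
G2 to F##3 spans 12 semitones — one semitone wider than the major seventh (11) — giving an augmented seventh.

augmented seventh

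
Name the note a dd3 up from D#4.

Fb4

Three letter names up from D: F.
A doubly diminished third spans 1 semitone, so from D#4 the target pitch is Fb4.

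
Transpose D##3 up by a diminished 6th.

B3

Six letter names up from D: B.
A diminished sixth spans 7 semitones, so from D##3 the target pitch is B3.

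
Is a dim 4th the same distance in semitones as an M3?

A diminished fourth = 4 semitones = a major third; enharmonically equal.

Yes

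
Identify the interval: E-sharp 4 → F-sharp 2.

Descending from E#4 to F#2 is the same interval as ascending F#2 to E#4.
F to E spans seven letter names (F-G-A-B-C-D-E), plus an octave, so the interval is some kind of fourteenth.
F#2 to E#4 is 23 semitones, matching the major fourteenth exactly, so the quality is major.
(Equivalently, a compound major seventh: a major seventh plus an octave.)

major fourteenth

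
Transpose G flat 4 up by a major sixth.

E flat 5

Six letter names up from G: E.
Moving 9 semitones up from Gb4 (the size of a major sixth) reaches Eb5.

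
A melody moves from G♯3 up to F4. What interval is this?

G to F spans seven letter names (G-A-B-C-D-E-F) — that makes it a seventh of some quality.
G#3 to F4 spans 9 semitones — two semitones narrower than the major seventh (11) — giving a diminished seventh.

diminished 7th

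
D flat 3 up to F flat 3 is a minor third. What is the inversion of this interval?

Interval numbers invert to sum to nine: 3 + 6 = 9, so a third inverts to a sixth.
And minor becomes major under inversion, so we get a major sixth.

M6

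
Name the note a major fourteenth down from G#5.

Seven letters down from G (plus an octave) reaches A.
A major fourteenth spans 23 semitones, so from G#5 the target pitch is A3.

A3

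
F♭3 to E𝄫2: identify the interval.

major ninth

Descending from Fb3 to Ebb2 is the same interval as ascending Ebb2 to Fb3.
E to F spans two letter names (E-F), plus an octave — that makes it a ninth of some quality.
Counting semitones, Ebb2→Fb3 is 14, which is the major ninth.
(Equivalently, a compound major second: a major second plus an octave.)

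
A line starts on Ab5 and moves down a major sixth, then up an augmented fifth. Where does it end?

G5

Down a major sixth from Ab5: Cb5 (9 semitones down).
Up an augmented fifth from Cb5: G5 (8 semitones up).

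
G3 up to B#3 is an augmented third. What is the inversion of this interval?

diminished 6th

The rule of nine gives the new number: 9 − 3 = 6, so a third becomes a sixth.
Quality inverts too: augmented becomes diminished. That makes the inversion a diminished sixth.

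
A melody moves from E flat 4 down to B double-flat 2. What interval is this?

Descending from Eb4 to Bbb2 is the same interval as ascending Bbb2 to Eb4.
B to E spans four letter names (B-C-D-E), plus an octave: an eleventh.
The perfect eleventh is 17 semitones; here we have 18, one semitone wider: augmented.
(Equivalently, a compound augmented fourth: an augmented fourth plus an octave.)

augmented eleventh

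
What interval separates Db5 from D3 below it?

d15

Descending from Db5 to D3 is the same interval as ascending D3 to Db5.
D to D is the same letter name, plus 2 octaves — that makes it a fifteenth of some quality.
D3 to Db5 spans 23 semitones — one semitone narrower than the perfect fifteenth (24) — giving a diminished fifteenth.
(Equivalently, a compound diminished octave: a diminished octave plus an octave.)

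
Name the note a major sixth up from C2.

The sixth takes the letter from C up to A.
A major sixth is 9 semitones; 9 semitones up from C2 gives A2.

A2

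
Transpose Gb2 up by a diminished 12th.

Five letters up from G (plus an octave) reaches D.
Moving 18 semitones up from Gb2 (the size of a diminished twelfth) reaches Dbb4.

Dbb4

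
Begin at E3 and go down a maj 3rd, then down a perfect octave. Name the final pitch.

C2

Down a major third from E3: C3 (4 semitones down).
A perfect octave down from C3 is C2.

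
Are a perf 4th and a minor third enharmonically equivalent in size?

A perfect fourth is 5 semitones but a minor third is 3 semitones — different sizes.

No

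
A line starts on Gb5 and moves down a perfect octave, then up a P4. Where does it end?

Cb5

Gb5 down a perfect octave → Gb4 (12 semitones).
A perfect fourth up from Gb4 is Cb5.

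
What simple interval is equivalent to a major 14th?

Subtracting seven from the interval number removes an octave: 14 − 7 = 7.
Quality carries through unchanged, so the simple form is a major seventh.

major seventh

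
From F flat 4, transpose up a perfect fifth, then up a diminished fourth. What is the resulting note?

Up a perfect fifth from Fb4: Cb5 (7 semitones up).
Up a diminished fourth from Cb5: Fbb5 (4 semitones up).

F double-flat 5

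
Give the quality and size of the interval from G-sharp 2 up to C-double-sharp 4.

augmented eleventh

G to C spans four letter names (G-A-B-C), plus an octave: an eleventh.
A perfect eleventh would be 17 semitones; G#2 to C##4 is 18, one semitone wider, so the interval is augmented.
(Equivalently, a compound augmented fourth: an augmented fourth plus an octave.)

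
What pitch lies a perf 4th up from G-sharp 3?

C-sharp 4

The fourth takes the letter from G up to C.
A perfect fourth is 5 semitones; 5 semitones up from G#3 gives C#4.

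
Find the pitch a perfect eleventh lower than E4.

Four letters down from E (plus an octave) reaches B.
A perfect eleventh spans 17 semitones, so from E4 the target pitch is B2.

B2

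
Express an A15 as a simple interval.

Take out an octave (7 from the number): 15 − 7 = 8.
That makes an augmented fifteenth a compound augmented octave — an octave plus an augmented octave.

augmented octave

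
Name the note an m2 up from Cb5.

Dbb5

Counting two letter names up from C lands on D.
A minor second spans 1 semitone, so from Cb5 the target pitch is Dbb5.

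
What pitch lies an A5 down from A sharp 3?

Counting five letter names down from A lands on D.
Moving 8 semitones down from A#3 (the size of an augmented fifth) reaches D3.

D 3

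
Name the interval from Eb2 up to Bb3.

E to B spans five letter names (E-F-G-A-B), plus an octave, so the interval is some kind of twelfth.
Counting semitones, Eb2→Bb3 is 19, which is the perfect twelfth.
(Equivalently, a compound perfect fifth: a perfect fifth plus an octave.)

P12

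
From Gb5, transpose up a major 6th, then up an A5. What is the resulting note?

B6

A major sixth up from Gb5 is Eb6.
Up an augmented fifth from Eb6: B6 (8 semitones up).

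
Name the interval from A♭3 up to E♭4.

perfect fifth

A to E spans five letter names (A-B-C-D-E) — that makes it a fifth of some quality.
Ab3 to Eb4 is 7 semitones, matching the perfect fifth exactly, so the quality is perfect.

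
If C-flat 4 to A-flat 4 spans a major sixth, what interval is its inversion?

Inverted interval numbers add to nine, so a sixth pairs with a third (6 + 3 = 9).
The quality also flips — major becomes minor — giving a minor third.

minor 3rd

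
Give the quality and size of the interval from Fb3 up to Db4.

major sixth

F to D spans six letter names (F-G-A-B-C-D) — that makes it a sixth of some quality.
Counting semitones, Fb3→Db4 is 9, which is the major sixth.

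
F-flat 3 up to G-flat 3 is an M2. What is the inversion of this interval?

Interval numbers invert to sum to nine: 2 + 7 = 9, so a second inverts to a seventh.
The quality also flips — major becomes minor — giving a minor seventh.

m7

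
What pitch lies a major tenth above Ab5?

Three letters up from A (plus an octave) reaches C.
A major tenth is 16 semitones; 16 semitones up from Ab5 gives C7.

C7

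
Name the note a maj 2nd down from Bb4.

Ab4

Two letter names down from B: A.
A major second spans 2 semitones, so from Bb4 the target pitch is Ab4.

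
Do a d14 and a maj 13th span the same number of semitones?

Yes

Both span 21 semitones: a diminished fourteenth and a major thirteenth are the same chromatic distance.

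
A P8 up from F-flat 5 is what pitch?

For an octave the letter name doesn't change: still F, an octave up.
Moving 12 semitones up from Fb5 (the size of a perfect octave) reaches Fb6.

F-flat 6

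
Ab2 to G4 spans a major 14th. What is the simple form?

M7

Take out an octave (7 from the number): 14 − 7 = 7.
Quality carries through unchanged, so the simple form is a major seventh.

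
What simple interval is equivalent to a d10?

diminished 3rd

Take out an octave (7 from the number): 10 − 7 = 3.
That makes a diminished tenth a compound diminished third — an octave plus a diminished third.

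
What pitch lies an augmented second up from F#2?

Two letter names up from F: G.
An augmented second is 3 semitones; 3 semitones up from F#2 gives G##2.

G##2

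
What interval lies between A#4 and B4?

A to B spans two letter names (A-B): a second.
At 1 semitone, A#4→B4 falls one short of a major second: minor.

minor second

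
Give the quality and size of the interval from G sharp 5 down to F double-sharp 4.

m9

Descending from G#5 to F##4 is the same interval as ascending F##4 to G#5.
F to G spans two letter names (F-G), plus an octave, so the interval is some kind of ninth.
F##4 to G#5 is 13 semitones, a half step short of the major ninth (14), so this is minor.
(Equivalently, a compound minor second: a minor second plus an octave.)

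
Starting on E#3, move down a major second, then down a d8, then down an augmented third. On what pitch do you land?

Down a major second from E#3: D#3 (2 semitones down).
D#3 down a diminished octave → D##2 (11 semitones).
Down an augmented third from D##2: B1 (5 semitones down).

B1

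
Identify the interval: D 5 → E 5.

major second

D to E spans two letter names (D-E), so the interval is some kind of second.
Counting semitones, D5→E5 is 2, which is the major second.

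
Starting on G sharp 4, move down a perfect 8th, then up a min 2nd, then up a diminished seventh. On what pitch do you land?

G flat 4

G#4 down a perfect octave → G#3 (12 semitones).
Up a minor second from G#3: A3 (1 semitone up).
A3 up a diminished seventh → Gb4 (9 semitones).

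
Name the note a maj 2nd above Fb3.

The second takes the letter from F up to G.
Moving 2 semitones up from Fb3 (the size of a major second) reaches Gb3.

Gb3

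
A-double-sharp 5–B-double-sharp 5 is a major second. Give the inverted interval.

minor seventh

Interval numbers invert to sum to nine: 2 + 7 = 9, so a second inverts to a seventh.
The quality also flips — major becomes minor — giving a minor seventh.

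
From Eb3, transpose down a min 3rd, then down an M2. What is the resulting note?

Eb3 down a minor third → C3 (3 semitones).
C3 down a major second → Bb2 (2 semitones).

Bb2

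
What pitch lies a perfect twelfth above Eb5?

Counting five letter names plus an octave up from E lands on B.
A perfect twelfth is 19 semitones; 19 semitones up from Eb5 gives Bb6.

Bb6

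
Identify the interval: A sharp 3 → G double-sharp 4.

A to G spans seven letter names (A-B-C-D-E-F-G): a seventh.
The major seventh spans 11 semitones, and A#3 to G##4 is exactly 11 semitones — so this is a major seventh.

major 7th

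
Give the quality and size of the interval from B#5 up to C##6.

B to C spans two letter names (B-C): a second.
The major second spans 2 semitones, and B#5 to C##6 is exactly 2 semitones — so this is a major second.

M2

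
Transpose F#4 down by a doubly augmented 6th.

Six letter names down from F: A.
Moving 11 semitones down from F#4 (the size of a doubly augmented sixth) reaches Abb3.

Abb3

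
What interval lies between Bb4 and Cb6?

minor ninth

B to C spans two letter names (B-C), plus an octave: a ninth.
A major ninth would be 14 semitones, but Bb4 to Cb6 is 13 — one semitone narrower, making it a minor ninth.
(Equivalently, a compound minor second: a minor second plus an octave.)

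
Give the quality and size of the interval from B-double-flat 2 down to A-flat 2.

m2

Descending from Bbb2 to Ab2 is the same interval as ascending Ab2 to Bbb2.
A to B spans two letter names (A-B): a second.
Ab2 to Bbb2 is 1 semitone, a half step short of the major second (2), so this is minor.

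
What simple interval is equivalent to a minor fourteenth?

Take out an octave (7 from the number): 14 − 7 = 7.
Quality carries through unchanged, so the simple form is a minor seventh.

minor seventh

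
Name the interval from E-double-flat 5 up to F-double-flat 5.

minor 2nd

E to F spans two letter names (E-F): a second.
At 1 semitone, Ebb5→Fbb5 falls one short of a major second: minor.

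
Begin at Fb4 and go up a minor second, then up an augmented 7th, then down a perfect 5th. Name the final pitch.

Up a minor second from Fb4: Gbb4 (1 semitone up).
An augmented seventh up from Gbb4 is F5.
Down a perfect fifth from F5: Bb4 (7 semitones down).

Bb4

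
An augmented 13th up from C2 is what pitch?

Counting six letter names plus an octave up from C lands on A.
Moving 22 semitones up from C2 (the size of an augmented thirteenth) reaches A#3.

A#3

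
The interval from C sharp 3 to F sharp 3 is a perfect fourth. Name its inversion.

P5

The rule of nine gives the new number: 9 − 4 = 5, so a fourth becomes a fifth.
The quality also flips — perfect stays perfect — giving a perfect fifth.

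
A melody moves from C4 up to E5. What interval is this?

C to E spans three letter names (C-D-E), plus an octave, so the interval is some kind of tenth.
Counting semitones, C4→E5 is 16, which is the major tenth.
(Equivalently, a compound major third: a major third plus an octave.)

major tenth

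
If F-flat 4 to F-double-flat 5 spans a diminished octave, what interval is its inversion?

augmented unison

Interval numbers invert to sum to nine: 8 + 1 = 9, so an octave inverts to a unison.
The quality also flips — diminished becomes augmented — giving an augmented unison.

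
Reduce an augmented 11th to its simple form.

augmented fourth

Subtracting seven from the interval number removes an octave: 11 − 7 = 4.
That makes an augmented eleventh a compound augmented fourth — an octave plus an augmented fourth.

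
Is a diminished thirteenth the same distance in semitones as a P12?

Yes

A diminished thirteenth spans 19 semitones, and a perfect twelfth also spans 19 semitones — they're enharmonic.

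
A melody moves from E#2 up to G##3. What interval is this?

major tenth

E to G spans three letter names (E-F-G), plus an octave — that makes it a tenth of some quality.
The major tenth spans 16 semitones, and E#2 to G##3 is exactly 16 semitones — so this is a major tenth.
(Equivalently, a compound major third: a major third plus an octave.)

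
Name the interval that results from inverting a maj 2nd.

Inverted interval numbers add to nine, so a second pairs with a seventh (2 + 7 = 9).
Quality inverts too: major becomes minor. That makes the inversion a minor seventh.

minor seventh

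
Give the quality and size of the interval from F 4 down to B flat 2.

P12

Descending from F4 to Bb2 is the same interval as ascending Bb2 to F4.
B to F spans five letter names (B-C-D-E-F), plus an octave: a twelfth.
Counting semitones, Bb2→F4 is 19, which is the perfect twelfth.
(Equivalently, a compound perfect fifth: a perfect fifth plus an octave.)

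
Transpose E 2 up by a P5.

The fifth takes the letter from E up to B.
A perfect fifth is 7 semitones; 7 semitones up from E2 gives B2.

B 2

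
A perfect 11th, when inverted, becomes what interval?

First reduce the compound perfect eleventh to its simple form, a perfect fourth.
The rule of nine gives the new number: 9 − 4 = 5, so a fourth becomes a fifth.
And perfect stays perfect under inversion, so we get a perfect fifth.

perfect 5th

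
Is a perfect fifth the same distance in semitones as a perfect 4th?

7 semitones (perfect fifth) vs 5 semitones (perfect fourth): not equal.

No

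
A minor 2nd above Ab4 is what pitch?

Counting two letter names up from A lands on B.
Moving 1 semitone up from Ab4 (the size of a minor second) reaches Bbb4.

Bbb4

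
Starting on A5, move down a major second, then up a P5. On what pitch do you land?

Down a major second from A5: G5 (2 semitones down).
Up a perfect fifth from G5: D6 (7 semitones up).

D6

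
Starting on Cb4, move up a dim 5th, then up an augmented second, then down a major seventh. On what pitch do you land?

Bbb3

A diminished fifth up from Cb4 is Gbb4.
Up an augmented second from Gbb4: Ab4 (3 semitones up).
Down a major seventh from Ab4: Bbb3 (11 semitones down).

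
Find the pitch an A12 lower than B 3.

E flat 2

Counting five letter names plus an octave down from B lands on E.
Moving 20 semitones down from B3 (the size of an augmented twelfth) reaches Eb2.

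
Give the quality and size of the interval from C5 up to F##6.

C to F spans four letter names (C-D-E-F), plus an octave, so the interval is some kind of eleventh.
The perfect eleventh is 17 semitones; here we have 19, two semitones wider: doubly augmented.
(Equivalently, a compound doubly augmented fourth: a doubly augmented fourth plus an octave.)

AA11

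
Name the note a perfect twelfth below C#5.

Counting five letter names plus an octave down from C lands on F.
Moving 19 semitones down from C#5 (the size of a perfect twelfth) reaches F#3.

F#3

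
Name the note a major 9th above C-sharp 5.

D-sharp 6

Two letters up from C (plus an octave) reaches D.
Moving 14 semitones up from C#5 (the size of a major ninth) reaches D#6.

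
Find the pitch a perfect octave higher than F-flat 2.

For an octave the letter name doesn't change: still F, an octave up.
A perfect octave spans 12 semitones, so from Fb2 the target pitch is Fb3.

F-flat 3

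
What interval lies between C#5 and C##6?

augmented octave

C to C is the same letter name, plus an octave, so the interval is some kind of octave.
A perfect octave would be 12 semitones; C#5 to C##6 is 13, one semitone wider, so the interval is augmented.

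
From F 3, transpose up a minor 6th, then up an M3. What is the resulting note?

Up a minor sixth from F3: Db4 (8 semitones up).
Db4 up a major third → F4 (4 semitones).

F 4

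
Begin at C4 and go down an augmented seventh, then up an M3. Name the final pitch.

Fb3

C4 down an augmented seventh → Dbb3 (12 semitones).
A major third up from Dbb3 is Fb3.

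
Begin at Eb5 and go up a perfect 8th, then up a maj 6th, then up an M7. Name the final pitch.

B7

Eb5 up a perfect octave → Eb6 (12 semitones).
Eb6 up a major sixth → C7 (9 semitones).
C7 up a major seventh → B7 (11 semitones).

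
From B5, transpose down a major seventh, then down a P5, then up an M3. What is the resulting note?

Down a major seventh from B5: C5 (11 semitones down).
C5 down a perfect fifth → F4 (7 semitones).
A major third up from F4 is A4.

A4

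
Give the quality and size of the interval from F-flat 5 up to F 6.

augmented octave

F to F is the same letter name, plus an octave: an octave.
Fb5 to F6 spans 13 semitones — one semitone wider than the perfect octave (12) — giving an augmented octave.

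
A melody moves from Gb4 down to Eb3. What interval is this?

Descending from Gb4 to Eb3 is the same interval as ascending Eb3 to Gb4.
E to G spans three letter names (E-F-G), plus an octave — that makes it a tenth of some quality.
Eb3 to Gb4 is 15 semitones, a half step short of the major tenth (16), so this is minor.
(Equivalently, a compound minor third: a minor third plus an octave.)

m10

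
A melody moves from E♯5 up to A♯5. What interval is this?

E to A spans four letter names (E-F-G-A), so the interval is some kind of fourth.
The perfect fourth spans 5 semitones, and E#5 to A#5 is exactly 5 semitones — so this is a perfect fourth.

perfect 4th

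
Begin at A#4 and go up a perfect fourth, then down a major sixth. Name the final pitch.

A perfect fourth up from A#4 is D#5.
D#5 down a major sixth → F#4 (9 semitones).

F#4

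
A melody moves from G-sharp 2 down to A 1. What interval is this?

Descending from G#2 to A1 is the same interval as ascending A1 to G#2.
A to G spans seven letter names (A-B-C-D-E-F-G): a seventh.
Counting semitones, A1→G#2 is 11, which is the major seventh.

major 7th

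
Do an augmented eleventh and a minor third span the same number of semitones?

No

18 semitones (augmented eleventh) vs 3 semitones (minor third): not equal.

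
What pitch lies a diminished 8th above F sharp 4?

F 5

For an octave the letter name doesn't change: still F, an octave up.
Moving 11 semitones up from F#4 (the size of a diminished octave) reaches F5.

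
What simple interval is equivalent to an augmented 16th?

Subtracting seven from the interval number removes an octave: 16 − 14 = 2.
Quality carries through unchanged, so the simple form is an augmented second.

augmented 2nd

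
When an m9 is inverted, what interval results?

M7

First reduce the compound minor ninth to its simple form, a minor second.
Inverted interval numbers add to nine, so a second pairs with a seventh (2 + 7 = 9).
The quality also flips — minor becomes major — giving a major seventh.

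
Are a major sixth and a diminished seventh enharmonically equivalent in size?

Yes

A major sixth spans 9 semitones, and a diminished seventh also spans 9 semitones — they're enharmonic.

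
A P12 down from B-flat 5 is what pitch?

Counting five letter names plus an octave down from B lands on E.
A perfect twelfth is 19 semitones; 19 semitones down from Bb5 gives Eb4.

E-flat 4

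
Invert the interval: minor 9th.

First reduce the compound minor ninth to its simple form, a minor second.
Interval numbers invert to sum to nine: 2 + 7 = 9, so a second inverts to a seventh.
Quality inverts too: minor becomes major. That makes the inversion a major seventh.

major 7th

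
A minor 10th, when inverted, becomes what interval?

First reduce the compound minor tenth to its simple form, a minor third.
The rule of nine gives the new number: 9 − 3 = 6, so a third becomes a sixth.
The quality also flips — minor becomes major — giving a major sixth.

M6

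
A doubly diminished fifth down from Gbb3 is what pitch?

The fifth takes the letter from G down to C.
Moving 5 semitones down from Gbb3 (the size of a doubly diminished fifth) reaches C3.

C3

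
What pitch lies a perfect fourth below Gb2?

The fourth takes the letter from G down to D.
Moving 5 semitones down from Gb2 (the size of a perfect fourth) reaches Db2.

Db2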